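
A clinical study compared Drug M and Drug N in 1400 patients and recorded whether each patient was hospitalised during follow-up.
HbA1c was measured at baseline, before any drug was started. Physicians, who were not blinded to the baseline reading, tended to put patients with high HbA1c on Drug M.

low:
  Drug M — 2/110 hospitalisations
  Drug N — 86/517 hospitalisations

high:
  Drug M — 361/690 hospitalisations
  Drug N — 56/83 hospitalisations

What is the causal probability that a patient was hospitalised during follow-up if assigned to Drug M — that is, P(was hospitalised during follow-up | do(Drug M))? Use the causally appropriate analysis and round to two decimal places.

0.30

The HbA1c-specific comparison favours Drug M throughout, but the pooled figures favour Drug N. The question is whether to condition on HbA1c.
The imbalance in HbA1c arose from how patients were allocated, not from anything the drug did; and HbA1c independently affects the outcome. The pooled gap is confounded — condition on HbA1c.
Standardising Drug M to the population HbA1c mix: 0.448·2/110 + 0.552·361/690 = 0.297.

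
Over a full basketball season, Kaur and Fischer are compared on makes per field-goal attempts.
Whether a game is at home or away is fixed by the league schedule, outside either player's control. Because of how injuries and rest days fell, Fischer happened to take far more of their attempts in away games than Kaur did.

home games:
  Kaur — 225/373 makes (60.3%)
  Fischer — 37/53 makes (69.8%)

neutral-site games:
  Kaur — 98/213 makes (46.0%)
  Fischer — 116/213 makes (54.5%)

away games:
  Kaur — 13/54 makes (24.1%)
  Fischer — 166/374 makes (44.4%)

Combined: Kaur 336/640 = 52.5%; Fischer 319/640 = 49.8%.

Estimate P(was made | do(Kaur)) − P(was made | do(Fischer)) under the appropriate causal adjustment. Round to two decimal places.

-0.13

Within every game venue level Fischer has the higher rate, yet pooled Kaur does — Simpson's reversal.
Game venue satisfies the back-door criterion: it is not a descendant of the player, and it blocks the spurious path from player to outcome. Adjusting for it (i.e., using the within-game venue rates) gives the causal effect.
Adjusting over the population distribution of game venue: 0.333·(0.603−0.698) + 0.333·(0.460−0.545) + 0.334·(0.241−0.444) = -0.128.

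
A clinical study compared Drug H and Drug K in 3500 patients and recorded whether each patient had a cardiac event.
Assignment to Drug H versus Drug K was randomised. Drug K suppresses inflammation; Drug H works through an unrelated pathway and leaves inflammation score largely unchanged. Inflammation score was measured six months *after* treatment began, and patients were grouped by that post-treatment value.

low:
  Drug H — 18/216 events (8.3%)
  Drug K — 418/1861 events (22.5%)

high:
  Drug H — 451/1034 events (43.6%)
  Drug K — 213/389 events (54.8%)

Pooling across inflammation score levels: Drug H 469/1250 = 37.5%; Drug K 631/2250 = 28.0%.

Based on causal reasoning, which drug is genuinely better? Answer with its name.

The inflammation score-specific comparison favours Drug H throughout, but the pooled figures favour Drug K. The question is whether to condition on inflammation score.
Because the drug influences inflammation score, inflammation score is a post-treatment mediator, not a confounder. Stratifying on it would bias the estimate; the causal effect is the crude pooled difference.
Pooled: Drug H 37.5% vs Drug K 28.0%; Drug K is lower overall.

Drug K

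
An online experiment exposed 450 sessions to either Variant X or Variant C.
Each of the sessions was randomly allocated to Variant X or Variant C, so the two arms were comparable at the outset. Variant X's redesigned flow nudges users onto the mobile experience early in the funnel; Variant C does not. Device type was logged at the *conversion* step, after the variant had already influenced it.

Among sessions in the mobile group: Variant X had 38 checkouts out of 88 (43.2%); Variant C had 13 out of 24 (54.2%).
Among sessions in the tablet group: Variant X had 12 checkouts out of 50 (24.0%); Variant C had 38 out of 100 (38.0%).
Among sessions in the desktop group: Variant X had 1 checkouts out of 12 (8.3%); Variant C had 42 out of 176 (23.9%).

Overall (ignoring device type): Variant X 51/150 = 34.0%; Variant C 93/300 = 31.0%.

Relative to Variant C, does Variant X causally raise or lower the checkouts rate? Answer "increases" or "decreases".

Device type is downstream of the variant. One should not condition on a consequence of treatment, so the overall rates are the right comparison.
Pooled: Variant X 34.0% vs Variant C 31.0%; Variant X is higher overall.

increases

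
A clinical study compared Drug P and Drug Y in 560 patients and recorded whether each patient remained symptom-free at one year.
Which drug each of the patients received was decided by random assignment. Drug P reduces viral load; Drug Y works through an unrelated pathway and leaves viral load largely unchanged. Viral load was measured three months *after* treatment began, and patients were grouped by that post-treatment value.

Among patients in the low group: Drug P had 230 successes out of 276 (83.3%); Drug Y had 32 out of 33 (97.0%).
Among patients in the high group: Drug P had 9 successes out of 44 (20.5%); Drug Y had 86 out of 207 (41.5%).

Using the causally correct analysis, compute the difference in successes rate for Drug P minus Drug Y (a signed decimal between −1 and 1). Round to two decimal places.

+0.26

Viral load lies on the pathway drug → viral load → outcome, so adjusting for it blocks the indirect effect. For the total causal effect of drug, use the unadjusted pooled rates.
The causal difference is the pooled difference: 0.747 − 0.492 = +0.255.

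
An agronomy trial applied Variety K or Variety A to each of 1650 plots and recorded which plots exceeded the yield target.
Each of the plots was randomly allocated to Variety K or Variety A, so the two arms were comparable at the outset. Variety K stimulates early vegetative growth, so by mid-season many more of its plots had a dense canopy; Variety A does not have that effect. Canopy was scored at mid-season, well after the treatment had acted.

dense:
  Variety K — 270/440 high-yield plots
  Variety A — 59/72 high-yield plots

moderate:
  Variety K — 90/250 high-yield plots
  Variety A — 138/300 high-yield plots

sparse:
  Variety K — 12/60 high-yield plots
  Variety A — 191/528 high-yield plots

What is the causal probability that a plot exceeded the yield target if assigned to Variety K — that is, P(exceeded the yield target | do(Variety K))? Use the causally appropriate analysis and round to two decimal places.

0.50

Mid-season canopy is downstream of the variety. One should not condition on a consequence of treatment, so the overall rates are the right comparison.
So P(outcome | do(Variety K)) is just the pooled rate for Variety K: 372/750 = 0.496.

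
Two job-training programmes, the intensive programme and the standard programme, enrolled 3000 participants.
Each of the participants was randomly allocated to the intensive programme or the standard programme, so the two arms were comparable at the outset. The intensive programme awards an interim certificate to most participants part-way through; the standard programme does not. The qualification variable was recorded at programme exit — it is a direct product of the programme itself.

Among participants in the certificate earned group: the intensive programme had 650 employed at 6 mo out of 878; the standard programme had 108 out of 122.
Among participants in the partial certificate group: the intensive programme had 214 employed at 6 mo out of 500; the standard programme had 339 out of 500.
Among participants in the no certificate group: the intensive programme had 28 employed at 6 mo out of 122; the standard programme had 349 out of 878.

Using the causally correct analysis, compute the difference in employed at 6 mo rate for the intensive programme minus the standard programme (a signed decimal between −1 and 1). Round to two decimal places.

+0.06

The stratified and pooled comparisons disagree (the standard programme wins within each qualification attained during the programme; the intensive programme wins overall), so the answer turns on the causal role of qualification attained during the programme.
Stratifying would compare programmes among participants the programmes themselves sorted into qualification attained during the programme groups — a form of selection on an intermediate. The unconditioned pooled rates give the total causal effect.
The causal difference is the pooled difference: 0.595 − 0.531 = +0.064.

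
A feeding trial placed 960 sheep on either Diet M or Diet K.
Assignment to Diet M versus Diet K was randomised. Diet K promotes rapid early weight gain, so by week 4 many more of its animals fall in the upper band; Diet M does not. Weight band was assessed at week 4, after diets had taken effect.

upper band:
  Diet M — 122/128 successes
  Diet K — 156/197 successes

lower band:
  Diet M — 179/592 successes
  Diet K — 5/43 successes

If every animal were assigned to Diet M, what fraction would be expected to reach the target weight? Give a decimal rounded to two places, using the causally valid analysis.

0.42

Because the diet influences week-4 weight band, week-4 weight band is a post-treatment mediator, not a confounder. Stratifying on it would bias the estimate; the causal effect is the crude pooled difference.
So P(outcome | do(Diet M)) is just the pooled rate for Diet M: 301/720 = 0.418.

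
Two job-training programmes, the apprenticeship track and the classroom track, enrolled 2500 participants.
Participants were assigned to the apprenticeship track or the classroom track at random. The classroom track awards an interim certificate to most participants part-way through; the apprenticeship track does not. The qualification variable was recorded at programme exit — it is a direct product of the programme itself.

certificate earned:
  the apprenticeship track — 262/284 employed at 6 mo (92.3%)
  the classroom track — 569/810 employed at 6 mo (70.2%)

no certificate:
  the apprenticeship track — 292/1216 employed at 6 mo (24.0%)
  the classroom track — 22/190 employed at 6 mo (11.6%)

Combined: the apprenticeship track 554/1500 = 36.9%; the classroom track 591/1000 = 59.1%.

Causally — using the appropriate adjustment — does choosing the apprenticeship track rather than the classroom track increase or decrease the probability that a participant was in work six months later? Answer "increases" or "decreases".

decreases

Qualification attained during the programme is recorded after the programme and is itself shifted by it — it sits on the causal path from programme to outcome. Conditioning on a mediator would strip out part of the effect we want; the pooled comparison gives the total causal effect.
Pooled: the apprenticeship track 36.9% vs the classroom track 59.1%; the classroom track is higher overall.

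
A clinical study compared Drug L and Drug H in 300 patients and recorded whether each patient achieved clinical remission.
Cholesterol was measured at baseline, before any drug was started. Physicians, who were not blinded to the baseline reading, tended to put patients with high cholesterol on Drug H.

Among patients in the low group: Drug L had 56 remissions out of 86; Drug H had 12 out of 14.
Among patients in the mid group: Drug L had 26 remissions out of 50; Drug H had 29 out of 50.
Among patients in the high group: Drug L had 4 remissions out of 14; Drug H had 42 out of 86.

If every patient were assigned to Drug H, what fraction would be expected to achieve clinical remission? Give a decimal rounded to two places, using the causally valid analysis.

Within every cholesterol level Drug H has the higher rate, yet pooled Drug L does — Simpson's reversal.
Cholesterol is set before the drug has any effect — it is not caused by the drug — and it independently drives the outcome. That makes it a confounder, so the causal comparison is within cholesterol levels.
Standardising Drug H to the population cholesterol mix: 0.333·12/14 + 0.333·29/50 + 0.333·42/86 = 0.642.

0.64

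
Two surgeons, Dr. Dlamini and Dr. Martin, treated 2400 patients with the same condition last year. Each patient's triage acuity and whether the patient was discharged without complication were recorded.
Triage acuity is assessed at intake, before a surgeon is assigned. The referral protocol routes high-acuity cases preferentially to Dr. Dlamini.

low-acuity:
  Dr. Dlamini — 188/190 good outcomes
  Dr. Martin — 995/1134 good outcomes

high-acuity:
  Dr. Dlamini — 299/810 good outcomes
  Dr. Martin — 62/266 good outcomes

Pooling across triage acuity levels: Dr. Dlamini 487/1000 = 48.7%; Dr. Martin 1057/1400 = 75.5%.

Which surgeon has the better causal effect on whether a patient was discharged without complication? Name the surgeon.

Dr. Dlamini

Here triage acuity is a common cause — it drives both which surgeon a case falls under and the outcome. The crude comparison mixes populations; the stratum-specific rates are the causally relevant ones.
Within each level — low-acuity: 98.9% vs 87.7%; high-acuity: 36.9% vs 23.3% — Dr. Dlamini is higher every time.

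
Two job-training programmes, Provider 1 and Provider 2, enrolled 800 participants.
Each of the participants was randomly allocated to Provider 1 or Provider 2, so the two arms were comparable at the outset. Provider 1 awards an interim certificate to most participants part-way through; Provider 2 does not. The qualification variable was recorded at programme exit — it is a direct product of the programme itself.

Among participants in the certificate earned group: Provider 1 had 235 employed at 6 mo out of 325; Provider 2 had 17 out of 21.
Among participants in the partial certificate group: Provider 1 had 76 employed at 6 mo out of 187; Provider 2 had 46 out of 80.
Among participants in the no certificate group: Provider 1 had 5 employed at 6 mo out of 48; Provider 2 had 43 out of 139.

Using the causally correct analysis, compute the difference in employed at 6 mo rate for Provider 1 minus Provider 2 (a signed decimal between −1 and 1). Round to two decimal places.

+0.12

Within every qualification attained during the programme level Provider 2 has the higher rate, yet pooled Provider 1 does — Simpson's reversal.
Qualification attained during the programme here is a post-treatment variable shaped by the programme; conditioning on it would introduce bias rather than remove it. The overall comparison is the causal one.
The causal difference is the pooled difference: 0.564 − 0.442 = +0.123.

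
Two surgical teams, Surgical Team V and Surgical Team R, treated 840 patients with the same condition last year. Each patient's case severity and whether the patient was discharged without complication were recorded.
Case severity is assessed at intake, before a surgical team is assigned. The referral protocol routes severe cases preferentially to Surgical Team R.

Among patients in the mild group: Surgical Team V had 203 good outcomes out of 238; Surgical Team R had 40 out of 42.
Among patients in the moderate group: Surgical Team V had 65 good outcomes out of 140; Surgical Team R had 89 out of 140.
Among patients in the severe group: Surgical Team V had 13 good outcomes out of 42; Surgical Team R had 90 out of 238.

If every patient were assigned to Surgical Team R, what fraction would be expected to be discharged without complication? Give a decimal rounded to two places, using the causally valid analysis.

The case severity-specific comparison favours Surgical Team R throughout, but the pooled figures favour Surgical Team V. The question is whether to condition on case severity.
Here case severity is a common cause — it drives both which surgical team a case falls under and the outcome. The crude comparison mixes populations; the stratum-specific rates are the causally relevant ones.
Standardising Surgical Team R to the population case severity mix: 0.333·40/42 + 0.333·89/140 + 0.333·90/238 = 0.655.

0.66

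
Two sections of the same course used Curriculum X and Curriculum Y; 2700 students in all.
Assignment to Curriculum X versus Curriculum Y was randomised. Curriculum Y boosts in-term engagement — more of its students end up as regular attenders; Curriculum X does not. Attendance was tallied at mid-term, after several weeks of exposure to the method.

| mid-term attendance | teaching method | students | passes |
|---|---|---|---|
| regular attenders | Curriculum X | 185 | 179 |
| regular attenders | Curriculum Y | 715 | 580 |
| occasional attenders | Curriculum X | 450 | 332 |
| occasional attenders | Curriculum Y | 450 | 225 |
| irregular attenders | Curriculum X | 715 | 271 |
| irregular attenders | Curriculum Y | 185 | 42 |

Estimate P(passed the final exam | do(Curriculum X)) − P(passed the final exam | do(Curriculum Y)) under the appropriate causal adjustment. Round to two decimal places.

-0.05

Because the teaching method influences mid-term attendance, mid-term attendance is a post-treatment mediator, not a confounder. Stratifying on it would bias the estimate; the causal effect is the crude pooled difference.
The causal difference is the pooled difference: 0.579 − 0.627 = -0.048.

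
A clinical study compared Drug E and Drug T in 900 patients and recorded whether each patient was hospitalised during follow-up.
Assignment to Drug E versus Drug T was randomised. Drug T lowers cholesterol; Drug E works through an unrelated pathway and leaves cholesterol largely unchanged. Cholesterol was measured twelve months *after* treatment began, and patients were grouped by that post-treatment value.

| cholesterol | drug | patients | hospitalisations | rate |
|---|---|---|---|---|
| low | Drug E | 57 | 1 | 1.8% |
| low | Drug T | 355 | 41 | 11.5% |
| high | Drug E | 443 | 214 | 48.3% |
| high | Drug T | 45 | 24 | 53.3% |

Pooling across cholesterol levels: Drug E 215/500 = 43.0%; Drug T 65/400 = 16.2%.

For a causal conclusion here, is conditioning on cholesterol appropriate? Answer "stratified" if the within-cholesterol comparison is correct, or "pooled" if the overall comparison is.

Cholesterol is downstream of the drug. One should not condition on a consequence of treatment, so the overall rates are the right comparison.
Pooled: Drug E 43.0% vs Drug T 16.2%; Drug T is lower overall.

pooled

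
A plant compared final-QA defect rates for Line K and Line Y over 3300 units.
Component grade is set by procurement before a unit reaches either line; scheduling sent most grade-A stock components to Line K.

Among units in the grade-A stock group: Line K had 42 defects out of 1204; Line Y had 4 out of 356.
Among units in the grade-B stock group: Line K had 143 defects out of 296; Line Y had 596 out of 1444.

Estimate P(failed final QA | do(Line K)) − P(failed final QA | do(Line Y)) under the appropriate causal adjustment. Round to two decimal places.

+0.05

The imbalance in component grade arose from how units were allocated, not from anything the line did; and component grade independently affects the outcome. The pooled gap is confounded — condition on component grade.
Adjusting over the population distribution of component grade: 0.473·(0.035−0.011) + 0.527·(0.483−0.413) = +0.048.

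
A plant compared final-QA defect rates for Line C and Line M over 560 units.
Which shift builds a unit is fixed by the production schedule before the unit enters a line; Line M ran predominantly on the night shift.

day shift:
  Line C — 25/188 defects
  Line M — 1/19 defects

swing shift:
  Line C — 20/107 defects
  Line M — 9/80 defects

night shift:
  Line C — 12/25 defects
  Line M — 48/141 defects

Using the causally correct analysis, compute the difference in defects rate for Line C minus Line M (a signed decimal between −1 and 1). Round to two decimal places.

+0.10

Shift is set before the line has any effect — it is not caused by the line — and it independently drives the outcome. That makes it a confounder, so the causal comparison is within shift levels.
Adjusting over the population distribution of shift: 0.370·(0.133−0.053) + 0.334·(0.187−0.113) + 0.296·(0.480−0.340) = +0.096.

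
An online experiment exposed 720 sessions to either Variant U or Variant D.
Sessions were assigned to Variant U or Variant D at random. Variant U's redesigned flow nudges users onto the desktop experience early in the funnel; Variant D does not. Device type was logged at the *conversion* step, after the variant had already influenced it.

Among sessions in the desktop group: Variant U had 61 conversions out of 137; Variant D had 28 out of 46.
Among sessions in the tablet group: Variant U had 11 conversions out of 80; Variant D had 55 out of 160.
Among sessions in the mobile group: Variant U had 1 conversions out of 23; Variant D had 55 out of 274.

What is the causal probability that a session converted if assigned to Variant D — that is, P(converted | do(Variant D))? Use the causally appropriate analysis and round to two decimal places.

0.29

Because the variant influences device type, device type is a post-treatment mediator, not a confounder. Stratifying on it would bias the estimate; the causal effect is the crude pooled difference.
So P(outcome | do(Variant D)) is just the pooled rate for Variant D: 138/480 = 0.287.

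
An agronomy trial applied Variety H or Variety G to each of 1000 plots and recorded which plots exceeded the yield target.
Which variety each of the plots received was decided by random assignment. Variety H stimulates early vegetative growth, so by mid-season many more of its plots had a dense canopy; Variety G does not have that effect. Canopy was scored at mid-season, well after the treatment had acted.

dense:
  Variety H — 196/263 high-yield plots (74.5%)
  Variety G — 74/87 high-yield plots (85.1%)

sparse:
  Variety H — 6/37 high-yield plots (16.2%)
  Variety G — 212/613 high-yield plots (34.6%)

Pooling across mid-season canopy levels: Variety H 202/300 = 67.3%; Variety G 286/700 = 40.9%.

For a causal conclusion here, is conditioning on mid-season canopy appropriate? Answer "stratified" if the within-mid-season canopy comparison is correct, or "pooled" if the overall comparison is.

pooled

Stratifying would compare varietys among plots the varietys themselves sorted into mid-season canopy groups — a form of selection on an intermediate. The unconditioned pooled rates give the total causal effect.
Pooled: Variety H 67.3% vs Variety G 40.9%; Variety H is higher overall.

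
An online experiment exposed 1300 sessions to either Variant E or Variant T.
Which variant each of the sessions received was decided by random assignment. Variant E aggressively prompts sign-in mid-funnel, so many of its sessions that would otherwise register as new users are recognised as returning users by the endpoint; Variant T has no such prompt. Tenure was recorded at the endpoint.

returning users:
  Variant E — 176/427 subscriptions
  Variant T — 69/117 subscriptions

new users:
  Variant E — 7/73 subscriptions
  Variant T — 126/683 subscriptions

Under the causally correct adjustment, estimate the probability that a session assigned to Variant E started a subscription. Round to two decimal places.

0.37

Within every user tenure level Variant T has the higher rate, yet pooled Variant E does — Simpson's reversal.
Because the variant influences user tenure, user tenure is a post-treatment mediator, not a confounder. Stratifying on it would bias the estimate; the causal effect is the crude pooled difference.
So P(outcome | do(Variant E)) is just the pooled rate for Variant E: 183/500 = 0.366.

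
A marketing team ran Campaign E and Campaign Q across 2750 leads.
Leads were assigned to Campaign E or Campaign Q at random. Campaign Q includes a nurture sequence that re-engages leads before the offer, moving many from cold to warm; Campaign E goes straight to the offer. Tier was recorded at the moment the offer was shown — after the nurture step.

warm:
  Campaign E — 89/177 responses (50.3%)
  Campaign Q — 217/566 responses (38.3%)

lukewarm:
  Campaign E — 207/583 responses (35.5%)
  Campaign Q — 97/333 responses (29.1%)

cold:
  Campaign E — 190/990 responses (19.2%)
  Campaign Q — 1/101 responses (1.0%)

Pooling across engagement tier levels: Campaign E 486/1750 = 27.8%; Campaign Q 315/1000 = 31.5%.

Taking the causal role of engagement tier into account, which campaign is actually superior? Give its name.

Campaign Q

Engagement tier is recorded after the campaign and is itself shifted by it — it sits on the causal path from campaign to outcome. Conditioning on a mediator would strip out part of the effect we want; the pooled comparison gives the total causal effect.
Pooled: Campaign E 27.8% vs Campaign Q 31.5%; Campaign Q is higher overall.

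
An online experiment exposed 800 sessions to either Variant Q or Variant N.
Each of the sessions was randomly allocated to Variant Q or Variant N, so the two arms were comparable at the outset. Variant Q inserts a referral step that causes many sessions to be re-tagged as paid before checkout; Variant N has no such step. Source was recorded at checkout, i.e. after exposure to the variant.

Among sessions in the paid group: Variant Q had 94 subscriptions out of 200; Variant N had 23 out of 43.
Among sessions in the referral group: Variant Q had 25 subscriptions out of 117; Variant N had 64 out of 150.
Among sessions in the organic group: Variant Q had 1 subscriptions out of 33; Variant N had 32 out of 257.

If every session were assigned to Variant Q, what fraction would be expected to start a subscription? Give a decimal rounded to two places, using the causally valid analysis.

0.34

The distribution of traffic source is itself part of what the variant does — it is an intermediate outcome. Holding it fixed would remove that part of the effect; the total effect is the pooled difference.
So P(outcome | do(Variant Q)) is just the pooled rate for Variant Q: 120/350 = 0.343.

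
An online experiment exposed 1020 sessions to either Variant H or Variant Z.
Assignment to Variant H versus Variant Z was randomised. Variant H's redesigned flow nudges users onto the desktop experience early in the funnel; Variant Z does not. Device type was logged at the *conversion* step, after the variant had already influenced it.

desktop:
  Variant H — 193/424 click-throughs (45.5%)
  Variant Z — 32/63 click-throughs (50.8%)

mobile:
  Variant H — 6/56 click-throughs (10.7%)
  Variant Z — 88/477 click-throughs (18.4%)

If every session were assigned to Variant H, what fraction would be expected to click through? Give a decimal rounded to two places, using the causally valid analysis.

Device type is recorded after the variant and is itself shifted by it — it sits on the causal path from variant to outcome. Conditioning on a mediator would strip out part of the effect we want; the pooled comparison gives the total causal effect.
So P(outcome | do(Variant H)) is just the pooled rate for Variant H: 199/480 = 0.415.

0.41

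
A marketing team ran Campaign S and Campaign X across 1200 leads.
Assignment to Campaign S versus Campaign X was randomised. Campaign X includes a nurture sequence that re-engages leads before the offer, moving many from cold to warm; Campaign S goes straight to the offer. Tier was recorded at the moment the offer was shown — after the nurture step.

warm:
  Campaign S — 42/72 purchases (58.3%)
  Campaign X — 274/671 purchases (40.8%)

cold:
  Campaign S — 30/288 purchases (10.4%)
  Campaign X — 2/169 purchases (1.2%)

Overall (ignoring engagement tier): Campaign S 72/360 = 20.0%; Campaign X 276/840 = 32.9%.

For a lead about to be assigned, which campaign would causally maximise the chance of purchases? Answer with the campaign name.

Engagement tier is downstream of the campaign. One should not condition on a consequence of treatment, so the overall rates are the right comparison.
Pooled: Campaign S 20.0% vs Campaign X 32.9%; Campaign X is higher overall.

Campaign X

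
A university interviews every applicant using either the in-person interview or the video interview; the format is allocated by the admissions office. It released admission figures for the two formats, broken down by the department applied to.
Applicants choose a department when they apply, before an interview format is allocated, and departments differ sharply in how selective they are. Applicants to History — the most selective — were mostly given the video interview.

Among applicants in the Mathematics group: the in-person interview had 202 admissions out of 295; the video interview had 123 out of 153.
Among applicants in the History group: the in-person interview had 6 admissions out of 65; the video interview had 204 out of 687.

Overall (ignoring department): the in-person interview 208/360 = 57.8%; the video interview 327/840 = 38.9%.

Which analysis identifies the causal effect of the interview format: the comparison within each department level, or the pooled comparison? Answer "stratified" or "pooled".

The stratified and pooled comparisons disagree (the video interview wins within each department; the in-person interview wins overall), so the answer turns on the causal role of department.
Department is set before the interview format has any effect — it is not caused by the interview format — and it independently drives the outcome. That makes it a confounder, so the causal comparison is within department levels.
Within each level — Mathematics: 68.5% vs 80.4%; History: 9.2% vs 29.7% — the video interview is higher every time.

stratified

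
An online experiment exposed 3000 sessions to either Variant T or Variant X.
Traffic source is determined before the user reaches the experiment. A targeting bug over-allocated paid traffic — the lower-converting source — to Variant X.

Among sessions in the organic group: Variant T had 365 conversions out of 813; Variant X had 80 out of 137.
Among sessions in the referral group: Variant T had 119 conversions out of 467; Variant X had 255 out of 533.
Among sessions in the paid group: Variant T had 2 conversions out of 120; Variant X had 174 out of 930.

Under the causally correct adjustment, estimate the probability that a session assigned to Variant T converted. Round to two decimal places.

Here traffic source is a common cause — it drives both which variant a case falls under and the outcome. The crude comparison mixes populations; the stratum-specific rates are the causally relevant ones.
Standardising Variant T to the population traffic source mix: 0.317·365/813 + 0.333·119/467 + 0.350·2/120 = 0.233.

0.23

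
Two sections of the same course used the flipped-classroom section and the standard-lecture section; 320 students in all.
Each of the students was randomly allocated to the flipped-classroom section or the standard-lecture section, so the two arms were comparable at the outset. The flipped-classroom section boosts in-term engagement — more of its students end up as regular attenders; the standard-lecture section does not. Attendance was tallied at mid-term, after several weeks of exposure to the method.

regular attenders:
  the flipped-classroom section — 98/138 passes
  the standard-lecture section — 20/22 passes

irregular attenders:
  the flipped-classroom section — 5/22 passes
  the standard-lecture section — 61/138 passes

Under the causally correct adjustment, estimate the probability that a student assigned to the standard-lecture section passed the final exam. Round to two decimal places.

Mid-term attendance lies on the pathway teaching method → mid-term attendance → outcome, so adjusting for it blocks the indirect effect. For the total causal effect of teaching method, use the unadjusted pooled rates.
So P(outcome | do(the standard-lecture section)) is just the pooled rate for the standard-lecture section: 81/160 = 0.506.

0.51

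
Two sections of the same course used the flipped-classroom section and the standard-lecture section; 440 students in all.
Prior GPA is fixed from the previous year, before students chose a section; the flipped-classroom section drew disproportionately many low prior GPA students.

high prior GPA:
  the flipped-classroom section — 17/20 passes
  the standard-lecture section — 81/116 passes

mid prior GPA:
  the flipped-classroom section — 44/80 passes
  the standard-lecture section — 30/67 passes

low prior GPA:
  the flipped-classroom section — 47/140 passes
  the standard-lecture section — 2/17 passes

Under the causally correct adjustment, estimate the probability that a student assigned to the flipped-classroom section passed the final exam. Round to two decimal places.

0.57

Nothing the teaching method does changes prior GPA band; the imbalance is an allocation artefact. With prior GPA band also predicting the outcome, the pooled figure is confounded, and the within-stratum comparison is the causal one.
Standardising the flipped-classroom section to the population prior GPA band mix: 0.309·17/20 + 0.334·44/80 + 0.357·47/140 = 0.566.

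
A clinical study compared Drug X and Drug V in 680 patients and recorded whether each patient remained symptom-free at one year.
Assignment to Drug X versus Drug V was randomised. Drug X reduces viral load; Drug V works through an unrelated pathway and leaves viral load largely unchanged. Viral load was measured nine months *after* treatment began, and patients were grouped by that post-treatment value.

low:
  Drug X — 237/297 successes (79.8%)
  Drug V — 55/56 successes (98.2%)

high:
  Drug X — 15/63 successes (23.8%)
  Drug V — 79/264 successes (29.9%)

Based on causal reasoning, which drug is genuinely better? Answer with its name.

Within every viral load level Drug V has the higher rate, yet pooled Drug X does — Simpson's reversal.
Because the drug influences viral load, viral load is a post-treatment mediator, not a confounder. Stratifying on it would bias the estimate; the causal effect is the crude pooled difference.
Pooled: Drug X 70.0% vs Drug V 41.9%; Drug X is higher overall.

Drug X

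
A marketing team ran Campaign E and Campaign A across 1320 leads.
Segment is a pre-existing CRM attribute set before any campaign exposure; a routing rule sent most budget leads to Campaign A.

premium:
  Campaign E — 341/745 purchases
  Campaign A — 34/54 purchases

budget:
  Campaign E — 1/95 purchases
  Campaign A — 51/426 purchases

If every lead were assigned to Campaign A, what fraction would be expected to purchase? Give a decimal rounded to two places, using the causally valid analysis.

0.43

Within every customer segment level Campaign A has the higher rate, yet pooled Campaign E does — Simpson's reversal.
Customer segment satisfies the back-door criterion: it is not a descendant of the campaign, and it blocks the spurious path from campaign to outcome. Adjusting for it (i.e., using the within-customer segment rates) gives the causal effect.
Standardising Campaign A to the population customer segment mix: 0.605·34/54 + 0.395·51/426 = 0.428.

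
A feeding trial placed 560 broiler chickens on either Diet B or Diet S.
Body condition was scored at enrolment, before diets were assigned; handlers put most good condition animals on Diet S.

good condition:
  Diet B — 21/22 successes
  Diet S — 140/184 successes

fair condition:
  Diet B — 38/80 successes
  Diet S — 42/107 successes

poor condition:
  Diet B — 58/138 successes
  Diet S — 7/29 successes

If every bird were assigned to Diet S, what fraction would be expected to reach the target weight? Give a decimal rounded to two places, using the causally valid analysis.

0.48

Within every starting body condition level Diet B has the higher rate, yet pooled Diet S does — Simpson's reversal.
Starting body condition differs across diets for reasons unrelated to any effect of the diet itself, and it separately predicts the outcome — a classic confounder. We must compare within starting body condition levels.
Standardising Diet S to the population starting body condition mix: 0.368·140/184 + 0.334·42/107 + 0.298·7/29 = 0.483.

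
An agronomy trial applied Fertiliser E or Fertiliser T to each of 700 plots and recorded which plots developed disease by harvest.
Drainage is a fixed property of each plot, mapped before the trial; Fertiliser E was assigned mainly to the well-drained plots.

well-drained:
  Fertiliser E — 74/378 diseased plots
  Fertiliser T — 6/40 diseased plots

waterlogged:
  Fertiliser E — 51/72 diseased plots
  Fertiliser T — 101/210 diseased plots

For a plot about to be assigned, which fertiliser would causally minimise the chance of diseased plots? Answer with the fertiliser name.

Field drainage differs across fertilisers for reasons unrelated to any effect of the fertiliser itself, and it separately predicts the outcome — a classic confounder. We must compare within field drainage levels.
Within each level — well-drained: 19.6% vs 15.0%; waterlogged: 70.8% vs 48.1% — Fertiliser T is lower every time.

Fertiliser T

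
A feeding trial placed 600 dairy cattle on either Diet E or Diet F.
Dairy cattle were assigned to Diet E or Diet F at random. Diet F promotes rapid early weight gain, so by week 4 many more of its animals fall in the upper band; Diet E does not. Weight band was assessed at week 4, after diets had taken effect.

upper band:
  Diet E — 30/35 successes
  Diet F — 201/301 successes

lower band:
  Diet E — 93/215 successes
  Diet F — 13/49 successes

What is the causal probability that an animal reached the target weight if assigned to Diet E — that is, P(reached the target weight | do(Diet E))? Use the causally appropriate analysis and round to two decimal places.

Week-4 weight band is downstream of the diet. One should not condition on a consequence of treatment, so the overall rates are the right comparison.
So P(outcome | do(Diet E)) is just the pooled rate for Diet E: 123/250 = 0.492.

0.49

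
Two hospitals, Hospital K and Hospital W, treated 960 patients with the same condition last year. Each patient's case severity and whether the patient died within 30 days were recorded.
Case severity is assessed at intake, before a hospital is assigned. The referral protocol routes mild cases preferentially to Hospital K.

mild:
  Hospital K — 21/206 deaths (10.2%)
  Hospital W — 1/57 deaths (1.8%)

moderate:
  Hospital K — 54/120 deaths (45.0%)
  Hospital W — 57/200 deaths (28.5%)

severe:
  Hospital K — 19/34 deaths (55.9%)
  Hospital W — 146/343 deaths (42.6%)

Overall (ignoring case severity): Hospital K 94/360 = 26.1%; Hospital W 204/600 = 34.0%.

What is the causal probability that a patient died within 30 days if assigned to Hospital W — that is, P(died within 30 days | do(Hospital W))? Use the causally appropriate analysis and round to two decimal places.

Nothing the hospital does changes case severity; the imbalance is an allocation artefact. With case severity also predicting the outcome, the pooled figure is confounded, and the within-stratum comparison is the causal one.
Standardising Hospital W to the population case severity mix: 0.274·1/57 + 0.333·57/200 + 0.393·146/343 = 0.267.

0.27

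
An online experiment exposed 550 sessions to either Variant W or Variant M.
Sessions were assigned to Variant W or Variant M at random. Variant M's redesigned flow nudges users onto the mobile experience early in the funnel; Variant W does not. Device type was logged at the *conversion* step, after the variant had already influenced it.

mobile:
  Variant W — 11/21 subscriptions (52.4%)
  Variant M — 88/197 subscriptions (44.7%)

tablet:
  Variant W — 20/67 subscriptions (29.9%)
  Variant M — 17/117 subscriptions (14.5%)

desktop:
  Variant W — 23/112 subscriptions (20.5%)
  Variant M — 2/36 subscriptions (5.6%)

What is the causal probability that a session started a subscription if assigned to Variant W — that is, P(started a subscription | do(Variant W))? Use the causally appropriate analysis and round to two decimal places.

0.27

The device type-specific comparison favours Variant W throughout, but the pooled figures favour Variant M. The question is whether to condition on device type.
Because the variant influences device type, device type is a post-treatment mediator, not a confounder. Stratifying on it would bias the estimate; the causal effect is the crude pooled difference.
So P(outcome | do(Variant W)) is just the pooled rate for Variant W: 54/200 = 0.270.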